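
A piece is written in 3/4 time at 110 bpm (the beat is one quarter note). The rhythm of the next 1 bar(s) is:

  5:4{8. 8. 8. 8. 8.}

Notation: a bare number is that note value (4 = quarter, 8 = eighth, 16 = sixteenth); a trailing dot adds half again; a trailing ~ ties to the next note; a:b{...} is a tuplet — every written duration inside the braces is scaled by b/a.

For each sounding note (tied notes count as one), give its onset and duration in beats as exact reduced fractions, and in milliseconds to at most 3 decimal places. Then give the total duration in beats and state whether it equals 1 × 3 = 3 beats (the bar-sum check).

1) 0.0ms=0b +327.273ms=3/5b
2) 327.273ms=3/5b +327.273ms=3/5b
3) 654.545ms=6/5b +327.273ms=3/5b
4) 981.818ms=9/5b +327.273ms=3/5b
5) 1309.091ms=12/5b +327.273ms=3/5b
Σ=3b of 3 (110bpm 3/4) — PASS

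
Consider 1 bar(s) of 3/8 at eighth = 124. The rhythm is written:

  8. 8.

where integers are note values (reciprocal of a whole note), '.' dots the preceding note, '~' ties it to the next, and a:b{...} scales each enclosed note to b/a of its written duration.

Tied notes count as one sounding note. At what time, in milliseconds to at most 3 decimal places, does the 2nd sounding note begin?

1. 0.0ms @ 0 + 725.806ms (3/2)
2. 725.806ms @ 3/2 + 725.806ms (3/2)

note 2 onset = 3/2b = 725.806ms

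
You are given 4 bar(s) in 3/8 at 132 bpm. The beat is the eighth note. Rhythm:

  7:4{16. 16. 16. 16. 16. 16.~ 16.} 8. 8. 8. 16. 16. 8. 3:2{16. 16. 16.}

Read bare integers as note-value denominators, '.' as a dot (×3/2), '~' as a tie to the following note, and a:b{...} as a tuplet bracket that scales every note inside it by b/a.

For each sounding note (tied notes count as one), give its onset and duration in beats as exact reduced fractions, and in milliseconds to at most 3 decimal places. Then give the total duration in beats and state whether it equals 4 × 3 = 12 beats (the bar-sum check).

1) 0.0ms=0b +194.805ms=3/7b
2) 194.805ms=3/7b +194.805ms=3/7b
3) 389.61ms=6/7b +194.805ms=3/7b
4) 584.416ms=9/7b +194.805ms=3/7b
5) 779.221ms=12/7b +194.805ms=3/7b
6) 974.026ms=15/7b +389.61ms=6/7b
7) 1363.636ms=3b +681.818ms=3/2b
8) 2045.455ms=9/2b +681.818ms=3/2b
9) 2727.273ms=6b +681.818ms=3/2b
10) 3409.091ms=15/2b +340.909ms=3/4b
11) 3750.0ms=33/4b +340.909ms=3/4b
12) 4090.909ms=9b +681.818ms=3/2b
13) 4772.727ms=21/2b +227.273ms=1/2b
14) 5000.0ms=11b +227.273ms=1/2b
15) 5227.273ms=23/2b +227.273ms=1/2b
Σ=12b of 12 (132bpm 3/8) — PASS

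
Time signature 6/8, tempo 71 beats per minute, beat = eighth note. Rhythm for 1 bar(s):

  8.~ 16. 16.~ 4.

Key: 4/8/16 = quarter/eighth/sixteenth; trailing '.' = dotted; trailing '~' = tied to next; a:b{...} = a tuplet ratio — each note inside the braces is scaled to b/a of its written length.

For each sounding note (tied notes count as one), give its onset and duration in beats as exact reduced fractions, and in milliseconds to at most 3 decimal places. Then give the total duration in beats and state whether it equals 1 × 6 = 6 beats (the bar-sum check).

1) 0.0ms=0b +1901.408ms=9/4b
2) 1901.408ms=9/4b +3169.014ms=15/4b
Σ=6b of 6 (71bpm 6/8) — PASS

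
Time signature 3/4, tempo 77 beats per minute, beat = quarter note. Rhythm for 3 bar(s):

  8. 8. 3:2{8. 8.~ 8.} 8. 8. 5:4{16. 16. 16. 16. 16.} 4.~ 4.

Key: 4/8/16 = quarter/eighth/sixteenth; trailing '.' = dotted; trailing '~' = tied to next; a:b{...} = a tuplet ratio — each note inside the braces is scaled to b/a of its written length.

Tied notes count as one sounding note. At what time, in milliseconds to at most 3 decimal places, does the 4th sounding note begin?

note 4 onset = 2b = 1558.442ms

1. 0.0ms @ 0 + 584.416ms (3/4)
2. 584.416ms @ 3/4 + 584.416ms (3/4)
3. 1168.831ms @ 3/2 + 389.61ms (1/2)
4. 1558.442ms @ 2 + 779.221ms (1)
5. 2337.662ms @ 3 + 584.416ms (3/4)
6. 2922.078ms @ 15/4 + 584.416ms (3/4)
7. 3506.494ms @ 9/2 + 233.766ms (3/10)
8. 3740.26ms @ 24/5 + 233.766ms (3/10)
9. 3974.026ms @ 51/10 + 233.766ms (3/10)
10. 4207.792ms @ 27/5 + 233.766ms (3/10)
11. 4441.558ms @ 57/10 + 233.766ms (3/10)
12. 4675.325ms @ 6 + 2337.662ms (3)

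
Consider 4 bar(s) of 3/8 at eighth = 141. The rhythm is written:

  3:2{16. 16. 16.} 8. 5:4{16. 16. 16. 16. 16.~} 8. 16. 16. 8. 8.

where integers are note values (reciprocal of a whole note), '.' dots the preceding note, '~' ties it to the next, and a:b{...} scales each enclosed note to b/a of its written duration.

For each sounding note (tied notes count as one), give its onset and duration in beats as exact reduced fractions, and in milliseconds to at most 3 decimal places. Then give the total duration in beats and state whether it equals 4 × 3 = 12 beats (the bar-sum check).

1) 0.0ms=0b +212.766ms=1/2b
2) 212.766ms=1/2b +212.766ms=1/2b
3) 425.532ms=1b +212.766ms=1/2b
4) 638.298ms=3/2b +638.298ms=3/2b
5) 1276.596ms=3b +255.319ms=3/5b
6) 1531.915ms=18/5b +255.319ms=3/5b
7) 1787.234ms=21/5b +255.319ms=3/5b
8) 2042.553ms=24/5b +255.319ms=3/5b
9) 2297.872ms=27/5b +893.617ms=21/10b
10) 3191.489ms=15/2b +319.149ms=3/4b
11) 3510.638ms=33/4b +319.149ms=3/4b
12) 3829.787ms=9b +638.298ms=3/2b
13) 4468.085ms=21/2b +638.298ms=3/2b
Σ=12b of 12 (141bpm 3/8) — PASS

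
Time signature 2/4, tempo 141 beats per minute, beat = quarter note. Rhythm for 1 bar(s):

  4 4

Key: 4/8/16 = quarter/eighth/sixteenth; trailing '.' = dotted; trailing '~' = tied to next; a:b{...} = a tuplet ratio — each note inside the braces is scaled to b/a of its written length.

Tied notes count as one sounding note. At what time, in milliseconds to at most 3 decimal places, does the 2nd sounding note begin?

1. 0.0ms @ 0 + 425.532ms (1)
2. 425.532ms @ 1 + 425.532ms (1)

note 2 onset = 1b = 425.532ms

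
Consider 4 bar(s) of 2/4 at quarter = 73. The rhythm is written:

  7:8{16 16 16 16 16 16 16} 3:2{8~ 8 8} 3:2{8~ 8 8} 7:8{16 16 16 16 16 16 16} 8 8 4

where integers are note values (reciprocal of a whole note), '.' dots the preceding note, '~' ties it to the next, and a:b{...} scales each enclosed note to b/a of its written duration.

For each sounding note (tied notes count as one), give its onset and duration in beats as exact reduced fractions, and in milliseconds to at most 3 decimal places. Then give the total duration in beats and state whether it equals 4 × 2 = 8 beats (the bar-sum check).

1) 0.0ms=0b +234.834ms=2/7b
2) 234.834ms=2/7b +234.834ms=2/7b
3) 469.667ms=4/7b +234.834ms=2/7b
4) 704.501ms=6/7b +234.834ms=2/7b
5) 939.335ms=8/7b +234.834ms=2/7b
6) 1174.168ms=10/7b +234.834ms=2/7b
7) 1409.002ms=12/7b +234.834ms=2/7b
8) 1643.836ms=2b +547.945ms=2/3b
9) 2191.781ms=8/3b +273.973ms=1/3b
10) 2465.753ms=3b +547.945ms=2/3b
11) 3013.699ms=11/3b +273.973ms=1/3b
12) 3287.671ms=4b +234.834ms=2/7b
13) 3522.505ms=30/7b +234.834ms=2/7b
14) 3757.339ms=32/7b +234.834ms=2/7b
15) 3992.172ms=34/7b +234.834ms=2/7b
16) 4227.006ms=36/7b +234.834ms=2/7b
17) 4461.84ms=38/7b +234.834ms=2/7b
18) 4696.673ms=40/7b +234.834ms=2/7b
19) 4931.507ms=6b +410.959ms=1/2b
20) 5342.466ms=13/2b +410.959ms=1/2b
21) 5753.425ms=7b +821.918ms=1b
Σ=8b of 8 (73bpm 2/4) — PASS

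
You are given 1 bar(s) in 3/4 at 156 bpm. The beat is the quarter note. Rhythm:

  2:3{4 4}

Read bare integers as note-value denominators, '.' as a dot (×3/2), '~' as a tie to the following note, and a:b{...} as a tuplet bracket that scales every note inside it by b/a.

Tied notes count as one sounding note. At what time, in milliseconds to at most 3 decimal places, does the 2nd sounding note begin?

note 2 onset = 3/2b = 576.923ms

1. 0.0ms @ 0 + 576.923ms (3/2)
2. 576.923ms @ 3/2 + 576.923ms (3/2)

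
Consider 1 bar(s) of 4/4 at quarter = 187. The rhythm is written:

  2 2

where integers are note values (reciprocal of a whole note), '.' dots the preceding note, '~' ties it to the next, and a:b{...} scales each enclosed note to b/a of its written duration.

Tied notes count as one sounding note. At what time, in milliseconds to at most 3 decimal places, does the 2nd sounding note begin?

note 2 onset = 2b = 641.711ms

1. 0.0ms @ 0 + 641.711ms (2)
2. 641.711ms @ 2 + 641.711ms (2)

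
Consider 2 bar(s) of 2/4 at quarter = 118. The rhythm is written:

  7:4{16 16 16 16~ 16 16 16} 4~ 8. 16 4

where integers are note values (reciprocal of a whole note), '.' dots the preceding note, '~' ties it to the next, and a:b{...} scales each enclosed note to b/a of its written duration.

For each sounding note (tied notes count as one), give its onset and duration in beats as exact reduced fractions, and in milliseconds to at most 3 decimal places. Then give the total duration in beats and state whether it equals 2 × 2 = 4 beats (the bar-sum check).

1) 0.0ms=0b +72.639ms=1/7b
2) 72.639ms=1/7b +72.639ms=1/7b
3) 145.278ms=2/7b +72.639ms=1/7b
4) 217.918ms=3/7b +145.278ms=2/7b
5) 363.196ms=5/7b +72.639ms=1/7b
6) 435.835ms=6/7b +72.639ms=1/7b
7) 508.475ms=1b +889.831ms=7/4b
8) 1398.305ms=11/4b +127.119ms=1/4b
9) 1525.424ms=3b +508.475ms=1b
Σ=4b of 4 (118bpm 2/4) — PASS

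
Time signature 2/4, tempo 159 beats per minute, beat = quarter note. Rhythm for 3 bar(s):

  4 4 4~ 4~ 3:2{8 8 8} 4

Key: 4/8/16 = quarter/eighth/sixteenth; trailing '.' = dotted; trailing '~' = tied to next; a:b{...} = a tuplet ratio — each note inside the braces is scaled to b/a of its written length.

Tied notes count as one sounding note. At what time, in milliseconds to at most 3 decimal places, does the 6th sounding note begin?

note 6 onset = 5b = 1886.792ms

1. 0.0ms @ 0 + 377.358ms (1)
2. 377.358ms @ 1 + 377.358ms (1)
3. 754.717ms @ 2 + 880.503ms (7/3)
4. 1635.22ms @ 13/3 + 125.786ms (1/3)
5. 1761.006ms @ 14/3 + 125.786ms (1/3)
6. 1886.792ms @ 5 + 377.358ms (1)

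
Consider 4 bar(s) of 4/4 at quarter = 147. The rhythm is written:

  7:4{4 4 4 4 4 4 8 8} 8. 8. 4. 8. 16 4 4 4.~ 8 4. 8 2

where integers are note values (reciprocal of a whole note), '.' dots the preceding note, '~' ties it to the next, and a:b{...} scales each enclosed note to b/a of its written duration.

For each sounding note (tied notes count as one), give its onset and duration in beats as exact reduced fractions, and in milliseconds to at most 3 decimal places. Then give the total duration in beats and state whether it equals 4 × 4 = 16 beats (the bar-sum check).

1) 0.0ms=0b +233.236ms=4/7b
2) 233.236ms=4/7b +233.236ms=4/7b
3) 466.472ms=8/7b +233.236ms=4/7b
4) 699.708ms=12/7b +233.236ms=4/7b
5) 932.945ms=16/7b +233.236ms=4/7b
6) 1166.181ms=20/7b +233.236ms=4/7b
7) 1399.417ms=24/7b +116.618ms=2/7b
8) 1516.035ms=26/7b +116.618ms=2/7b
9) 1632.653ms=4b +306.122ms=3/4b
10) 1938.776ms=19/4b +306.122ms=3/4b
11) 2244.898ms=11/2b +612.245ms=3/2b
12) 2857.143ms=7b +306.122ms=3/4b
13) 3163.265ms=31/4b +102.041ms=1/4b
14) 3265.306ms=8b +408.163ms=1b
15) 3673.469ms=9b +408.163ms=1b
16) 4081.633ms=10b +816.327ms=2b
17) 4897.959ms=12b +612.245ms=3/2b
18) 5510.204ms=27/2b +204.082ms=1/2b
19) 5714.286ms=14b +816.327ms=2b
Σ=16b of 16 (147bpm 4/4) — PASS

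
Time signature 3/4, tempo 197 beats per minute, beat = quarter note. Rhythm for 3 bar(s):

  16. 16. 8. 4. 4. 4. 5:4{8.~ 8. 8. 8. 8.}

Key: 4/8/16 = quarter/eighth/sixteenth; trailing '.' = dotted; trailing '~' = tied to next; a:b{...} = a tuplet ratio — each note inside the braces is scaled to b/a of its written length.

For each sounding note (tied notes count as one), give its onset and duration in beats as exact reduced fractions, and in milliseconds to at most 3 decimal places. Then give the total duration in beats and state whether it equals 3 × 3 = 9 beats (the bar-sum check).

1) 0.0ms=0b +114.213ms=3/8b
2) 114.213ms=3/8b +114.213ms=3/8b
3) 228.426ms=3/4b +228.426ms=3/4b
4) 456.853ms=3/2b +456.853ms=3/2b
5) 913.706ms=3b +456.853ms=3/2b
6) 1370.558ms=9/2b +456.853ms=3/2b
7) 1827.411ms=6b +365.482ms=6/5b
8) 2192.893ms=36/5b +182.741ms=3/5b
9) 2375.635ms=39/5b +182.741ms=3/5b
10) 2558.376ms=42/5b +182.741ms=3/5b
Σ=9b of 9 (197bpm 3/4) — PASS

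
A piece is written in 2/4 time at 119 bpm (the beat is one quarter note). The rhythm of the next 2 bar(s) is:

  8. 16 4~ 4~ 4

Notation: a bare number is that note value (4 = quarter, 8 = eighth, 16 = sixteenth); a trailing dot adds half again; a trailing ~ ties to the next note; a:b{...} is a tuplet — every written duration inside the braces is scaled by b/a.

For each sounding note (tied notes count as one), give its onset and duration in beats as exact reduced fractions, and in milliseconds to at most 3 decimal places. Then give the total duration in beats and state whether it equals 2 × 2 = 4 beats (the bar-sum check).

1) 0.0ms=0b +378.151ms=3/4b
2) 378.151ms=3/4b +126.05ms=1/4b
3) 504.202ms=1b +1512.605ms=3b
Σ=4b of 4 (119bpm 2/4) — PASS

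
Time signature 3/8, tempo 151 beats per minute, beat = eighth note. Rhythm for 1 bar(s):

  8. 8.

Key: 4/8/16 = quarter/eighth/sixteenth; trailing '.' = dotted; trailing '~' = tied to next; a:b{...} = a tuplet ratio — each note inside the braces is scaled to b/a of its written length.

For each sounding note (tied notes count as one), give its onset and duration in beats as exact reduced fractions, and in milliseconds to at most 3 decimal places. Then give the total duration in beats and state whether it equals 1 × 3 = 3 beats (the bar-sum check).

1) 0.0ms=0b +596.026ms=3/2b
2) 596.026ms=3/2b +596.026ms=3/2b
Σ=3b of 3 (151bpm 3/8) — PASS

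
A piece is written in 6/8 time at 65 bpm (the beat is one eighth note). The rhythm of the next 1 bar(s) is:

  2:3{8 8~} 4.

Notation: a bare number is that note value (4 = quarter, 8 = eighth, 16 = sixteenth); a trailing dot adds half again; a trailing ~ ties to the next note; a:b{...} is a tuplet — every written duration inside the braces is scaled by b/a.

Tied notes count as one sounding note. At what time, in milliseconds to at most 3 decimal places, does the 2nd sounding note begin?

note 2 onset = 3/2b = 1384.615ms

1. 0.0ms @ 0 + 1384.615ms (3/2)
2. 1384.615ms @ 3/2 + 4153.846ms (9/2)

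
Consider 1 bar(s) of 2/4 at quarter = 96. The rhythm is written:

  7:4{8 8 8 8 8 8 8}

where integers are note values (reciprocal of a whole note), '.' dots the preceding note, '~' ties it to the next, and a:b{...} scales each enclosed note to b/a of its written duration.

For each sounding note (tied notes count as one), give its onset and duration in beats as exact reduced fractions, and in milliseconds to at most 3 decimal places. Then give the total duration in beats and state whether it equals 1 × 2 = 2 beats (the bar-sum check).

1) 0.0ms=0b +178.571ms=2/7b
2) 178.571ms=2/7b +178.571ms=2/7b
3) 357.143ms=4/7b +178.571ms=2/7b
4) 535.714ms=6/7b +178.571ms=2/7b
5) 714.286ms=8/7b +178.571ms=2/7b
6) 892.857ms=10/7b +178.571ms=2/7b
7) 1071.429ms=12/7b +178.571ms=2/7b
Σ=2b of 2 (96bpm 2/4) — PASS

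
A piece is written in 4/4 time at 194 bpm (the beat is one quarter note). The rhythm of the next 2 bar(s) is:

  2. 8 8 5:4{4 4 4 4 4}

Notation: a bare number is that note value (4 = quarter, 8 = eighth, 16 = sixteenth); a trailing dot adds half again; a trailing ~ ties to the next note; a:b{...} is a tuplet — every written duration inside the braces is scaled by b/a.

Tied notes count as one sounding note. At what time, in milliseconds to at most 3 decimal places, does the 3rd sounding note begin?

1. 0.0ms @ 0 + 927.835ms (3)
2. 927.835ms @ 3 + 154.639ms (1/2)
3. 1082.474ms @ 7/2 + 154.639ms (1/2)
4. 1237.113ms @ 4 + 247.423ms (4/5)
5. 1484.536ms @ 24/5 + 247.423ms (4/5)
6. 1731.959ms @ 28/5 + 247.423ms (4/5)
7. 1979.381ms @ 32/5 + 247.423ms (4/5)
8. 2226.804ms @ 36/5 + 247.423ms (4/5)

note 3 onset = 7/2b = 1082.474ms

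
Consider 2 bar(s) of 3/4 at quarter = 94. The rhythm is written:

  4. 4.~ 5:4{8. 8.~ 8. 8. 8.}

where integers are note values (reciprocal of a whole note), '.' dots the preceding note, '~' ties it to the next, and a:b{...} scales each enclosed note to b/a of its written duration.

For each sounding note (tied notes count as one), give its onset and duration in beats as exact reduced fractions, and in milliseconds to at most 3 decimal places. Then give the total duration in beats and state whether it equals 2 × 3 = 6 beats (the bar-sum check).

1) 0.0ms=0b +957.447ms=3/2b
2) 957.447ms=3/2b +1340.426ms=21/10b
3) 2297.872ms=18/5b +765.957ms=6/5b
4) 3063.83ms=24/5b +382.979ms=3/5b
5) 3446.809ms=27/5b +382.979ms=3/5b
Σ=6b of 6 (94bpm 3/4) — PASS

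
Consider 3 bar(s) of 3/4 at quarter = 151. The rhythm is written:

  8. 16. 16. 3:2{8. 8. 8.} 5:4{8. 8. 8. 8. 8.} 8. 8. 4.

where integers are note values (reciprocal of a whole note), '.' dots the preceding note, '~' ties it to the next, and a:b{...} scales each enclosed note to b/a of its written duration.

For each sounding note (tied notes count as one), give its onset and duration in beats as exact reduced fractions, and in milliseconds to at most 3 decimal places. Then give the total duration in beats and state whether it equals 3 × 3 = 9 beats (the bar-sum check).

1) 0.0ms=0b +298.013ms=3/4b
2) 298.013ms=3/4b +149.007ms=3/8b
3) 447.02ms=9/8b +149.007ms=3/8b
4) 596.026ms=3/2b +198.675ms=1/2b
5) 794.702ms=2b +198.675ms=1/2b
6) 993.377ms=5/2b +198.675ms=1/2b
7) 1192.053ms=3b +238.411ms=3/5b
8) 1430.464ms=18/5b +238.411ms=3/5b
9) 1668.874ms=21/5b +238.411ms=3/5b
10) 1907.285ms=24/5b +238.411ms=3/5b
11) 2145.695ms=27/5b +238.411ms=3/5b
12) 2384.106ms=6b +298.013ms=3/4b
13) 2682.119ms=27/4b +298.013ms=3/4b
14) 2980.132ms=15/2b +596.026ms=3/2b
Σ=9b of 9 (151bpm 3/4) — PASS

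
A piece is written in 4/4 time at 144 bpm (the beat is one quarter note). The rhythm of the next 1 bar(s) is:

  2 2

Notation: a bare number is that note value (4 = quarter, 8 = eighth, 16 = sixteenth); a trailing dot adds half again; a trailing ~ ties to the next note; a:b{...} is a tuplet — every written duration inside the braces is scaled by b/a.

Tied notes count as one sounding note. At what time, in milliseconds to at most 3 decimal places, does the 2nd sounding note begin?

note 2 onset = 2b = 833.333ms

1. 0.0ms @ 0 + 833.333ms (2)
2. 833.333ms @ 2 + 833.333ms (2)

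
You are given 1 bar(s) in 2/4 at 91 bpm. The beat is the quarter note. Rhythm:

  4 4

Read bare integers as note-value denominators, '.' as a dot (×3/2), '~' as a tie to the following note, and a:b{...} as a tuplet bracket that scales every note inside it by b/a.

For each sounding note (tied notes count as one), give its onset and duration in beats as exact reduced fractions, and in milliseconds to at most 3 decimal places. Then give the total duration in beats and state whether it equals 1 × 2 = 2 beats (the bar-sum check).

1) 0.0ms=0b +659.341ms=1b
2) 659.341ms=1b +659.341ms=1b
Σ=2b of 2 (91bpm 2/4) — PASS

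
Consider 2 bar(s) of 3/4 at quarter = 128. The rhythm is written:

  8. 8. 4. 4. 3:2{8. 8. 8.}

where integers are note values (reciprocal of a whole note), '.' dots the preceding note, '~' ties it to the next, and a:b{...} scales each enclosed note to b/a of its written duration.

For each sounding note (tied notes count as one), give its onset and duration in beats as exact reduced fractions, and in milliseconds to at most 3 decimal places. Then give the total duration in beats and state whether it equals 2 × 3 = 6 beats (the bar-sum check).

1) 0.0ms=0b +351.562ms=3/4b
2) 351.562ms=3/4b +351.562ms=3/4b
3) 703.125ms=3/2b +703.125ms=3/2b
4) 1406.25ms=3b +703.125ms=3/2b
5) 2109.375ms=9/2b +234.375ms=1/2b
6) 2343.75ms=5b +234.375ms=1/2b
7) 2578.125ms=11/2b +234.375ms=1/2b
Σ=6b of 6 (128bpm 3/4) — PASS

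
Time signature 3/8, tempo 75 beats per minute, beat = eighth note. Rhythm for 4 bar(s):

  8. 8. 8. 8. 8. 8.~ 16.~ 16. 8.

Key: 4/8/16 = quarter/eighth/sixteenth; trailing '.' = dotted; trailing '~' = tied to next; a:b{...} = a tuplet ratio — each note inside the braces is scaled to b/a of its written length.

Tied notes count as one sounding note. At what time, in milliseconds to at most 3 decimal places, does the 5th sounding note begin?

note 5 onset = 6b = 4800.0ms

1. 0.0ms @ 0 + 1200.0ms (3/2)
2. 1200.0ms @ 3/2 + 1200.0ms (3/2)
3. 2400.0ms @ 3 + 1200.0ms (3/2)
4. 3600.0ms @ 9/2 + 1200.0ms (3/2)
5. 4800.0ms @ 6 + 1200.0ms (3/2)
6. 6000.0ms @ 15/2 + 2400.0ms (3)
7. 8400.0ms @ 21/2 + 1200.0ms (3/2)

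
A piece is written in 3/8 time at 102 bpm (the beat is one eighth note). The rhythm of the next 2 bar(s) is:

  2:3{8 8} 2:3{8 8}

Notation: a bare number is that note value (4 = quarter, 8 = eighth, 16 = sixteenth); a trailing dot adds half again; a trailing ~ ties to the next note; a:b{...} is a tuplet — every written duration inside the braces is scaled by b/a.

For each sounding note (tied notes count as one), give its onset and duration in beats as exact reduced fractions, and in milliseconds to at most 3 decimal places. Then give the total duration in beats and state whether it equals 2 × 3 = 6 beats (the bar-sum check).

1) 0.0ms=0b +882.353ms=3/2b
2) 882.353ms=3/2b +882.353ms=3/2b
3) 1764.706ms=3b +882.353ms=3/2b
4) 2647.059ms=9/2b +882.353ms=3/2b
Σ=6b of 6 (102bpm 3/8) — PASS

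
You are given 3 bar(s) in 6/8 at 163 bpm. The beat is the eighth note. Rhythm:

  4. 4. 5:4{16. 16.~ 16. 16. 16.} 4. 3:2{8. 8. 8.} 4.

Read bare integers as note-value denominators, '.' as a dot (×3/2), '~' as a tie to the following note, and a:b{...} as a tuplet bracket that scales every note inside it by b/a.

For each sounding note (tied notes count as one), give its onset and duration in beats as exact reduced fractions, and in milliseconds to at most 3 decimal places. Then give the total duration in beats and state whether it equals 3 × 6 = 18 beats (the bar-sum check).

1) 0.0ms=0b +1104.294ms=3b
2) 1104.294ms=3b +1104.294ms=3b
3) 2208.589ms=6b +220.859ms=3/5b
4) 2429.448ms=33/5b +441.718ms=6/5b
5) 2871.166ms=39/5b +220.859ms=3/5b
6) 3092.025ms=42/5b +220.859ms=3/5b
7) 3312.883ms=9b +1104.294ms=3b
8) 4417.178ms=12b +368.098ms=1b
9) 4785.276ms=13b +368.098ms=1b
10) 5153.374ms=14b +368.098ms=1b
11) 5521.472ms=15b +1104.294ms=3b
Σ=18b of 18 (163bpm 6/8) — PASS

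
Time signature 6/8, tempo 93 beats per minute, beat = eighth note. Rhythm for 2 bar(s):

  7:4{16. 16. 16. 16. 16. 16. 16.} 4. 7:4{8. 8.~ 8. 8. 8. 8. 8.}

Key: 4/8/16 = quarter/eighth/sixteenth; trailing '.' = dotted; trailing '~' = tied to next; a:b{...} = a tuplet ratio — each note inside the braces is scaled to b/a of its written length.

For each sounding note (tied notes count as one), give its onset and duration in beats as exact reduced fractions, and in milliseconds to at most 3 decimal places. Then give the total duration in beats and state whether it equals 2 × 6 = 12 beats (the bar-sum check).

1) 0.0ms=0b +276.498ms=3/7b
2) 276.498ms=3/7b +276.498ms=3/7b
3) 552.995ms=6/7b +276.498ms=3/7b
4) 829.493ms=9/7b +276.498ms=3/7b
5) 1105.991ms=12/7b +276.498ms=3/7b
6) 1382.488ms=15/7b +276.498ms=3/7b
7) 1658.986ms=18/7b +276.498ms=3/7b
8) 1935.484ms=3b +1935.484ms=3b
9) 3870.968ms=6b +552.995ms=6/7b
10) 4423.963ms=48/7b +1105.991ms=12/7b
11) 5529.954ms=60/7b +552.995ms=6/7b
12) 6082.949ms=66/7b +552.995ms=6/7b
13) 6635.945ms=72/7b +552.995ms=6/7b
14) 7188.94ms=78/7b +552.995ms=6/7b
Σ=12b of 12 (93bpm 6/8) — PASS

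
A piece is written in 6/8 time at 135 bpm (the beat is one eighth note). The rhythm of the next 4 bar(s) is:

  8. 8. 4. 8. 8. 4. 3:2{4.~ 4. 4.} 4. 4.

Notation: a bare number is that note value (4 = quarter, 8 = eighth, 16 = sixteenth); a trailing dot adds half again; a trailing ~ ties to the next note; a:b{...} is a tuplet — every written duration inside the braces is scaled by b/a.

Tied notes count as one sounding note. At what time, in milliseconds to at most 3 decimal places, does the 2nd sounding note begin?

1. 0.0ms @ 0 + 666.667ms (3/2)
2. 666.667ms @ 3/2 + 666.667ms (3/2)
3. 1333.333ms @ 3 + 1333.333ms (3)
4. 2666.667ms @ 6 + 666.667ms (3/2)
5. 3333.333ms @ 15/2 + 666.667ms (3/2)
6. 4000.0ms @ 9 + 1333.333ms (3)
7. 5333.333ms @ 12 + 1777.778ms (4)
8. 7111.111ms @ 16 + 888.889ms (2)
9. 8000.0ms @ 18 + 1333.333ms (3)
10. 9333.333ms @ 21 + 1333.333ms (3)

note 2 onset = 3/2b = 666.667ms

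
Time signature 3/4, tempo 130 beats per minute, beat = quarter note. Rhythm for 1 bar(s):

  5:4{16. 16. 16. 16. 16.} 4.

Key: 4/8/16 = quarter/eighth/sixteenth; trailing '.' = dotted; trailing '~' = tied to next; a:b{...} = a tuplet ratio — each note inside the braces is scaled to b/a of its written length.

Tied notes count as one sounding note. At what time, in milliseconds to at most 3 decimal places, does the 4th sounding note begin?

1. 0.0ms @ 0 + 138.462ms (3/10)
2. 138.462ms @ 3/10 + 138.462ms (3/10)
3. 276.923ms @ 3/5 + 138.462ms (3/10)
4. 415.385ms @ 9/10 + 138.462ms (3/10)
5. 553.846ms @ 6/5 + 138.462ms (3/10)
6. 692.308ms @ 3/2 + 692.308ms (3/2)

note 4 onset = 9/10b = 415.385ms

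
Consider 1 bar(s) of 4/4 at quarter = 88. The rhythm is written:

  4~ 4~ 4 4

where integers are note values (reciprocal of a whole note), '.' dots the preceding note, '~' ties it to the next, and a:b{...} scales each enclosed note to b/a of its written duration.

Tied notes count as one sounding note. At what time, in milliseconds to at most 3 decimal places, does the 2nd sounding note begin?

1. 0.0ms @ 0 + 2045.455ms (3)
2. 2045.455ms @ 3 + 681.818ms (1)

note 2 onset = 3b = 2045.455ms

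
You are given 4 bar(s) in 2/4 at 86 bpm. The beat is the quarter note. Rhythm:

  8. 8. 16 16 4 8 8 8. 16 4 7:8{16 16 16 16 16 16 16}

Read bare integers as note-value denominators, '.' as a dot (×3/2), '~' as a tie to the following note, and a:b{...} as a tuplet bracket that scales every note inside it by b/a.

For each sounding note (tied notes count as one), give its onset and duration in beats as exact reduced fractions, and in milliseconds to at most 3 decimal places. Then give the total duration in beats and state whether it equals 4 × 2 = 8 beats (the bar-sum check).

1) 0.0ms=0b +523.256ms=3/4b
2) 523.256ms=3/4b +523.256ms=3/4b
3) 1046.512ms=3/2b +174.419ms=1/4b
4) 1220.93ms=7/4b +174.419ms=1/4b
5) 1395.349ms=2b +697.674ms=1b
6) 2093.023ms=3b +348.837ms=1/2b
7) 2441.86ms=7/2b +348.837ms=1/2b
8) 2790.698ms=4b +523.256ms=3/4b
9) 3313.953ms=19/4b +174.419ms=1/4b
10) 3488.372ms=5b +697.674ms=1b
11) 4186.047ms=6b +199.336ms=2/7b
12) 4385.382ms=44/7b +199.336ms=2/7b
13) 4584.718ms=46/7b +199.336ms=2/7b
14) 4784.053ms=48/7b +199.336ms=2/7b
15) 4983.389ms=50/7b +199.336ms=2/7b
16) 5182.724ms=52/7b +199.336ms=2/7b
17) 5382.06ms=54/7b +199.336ms=2/7b
Σ=8b of 8 (86bpm 2/4) — PASS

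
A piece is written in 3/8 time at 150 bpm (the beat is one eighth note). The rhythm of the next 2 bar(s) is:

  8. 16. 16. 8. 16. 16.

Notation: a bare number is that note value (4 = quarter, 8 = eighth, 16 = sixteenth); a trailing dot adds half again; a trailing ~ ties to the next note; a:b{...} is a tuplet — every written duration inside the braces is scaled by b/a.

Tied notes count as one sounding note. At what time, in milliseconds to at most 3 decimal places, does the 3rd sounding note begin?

note 3 onset = 9/4b = 900.0ms

1. 0.0ms @ 0 + 600.0ms (3/2)
2. 600.0ms @ 3/2 + 300.0ms (3/4)
3. 900.0ms @ 9/4 + 300.0ms (3/4)
4. 1200.0ms @ 3 + 600.0ms (3/2)
5. 1800.0ms @ 9/2 + 300.0ms (3/4)
6. 2100.0ms @ 21/4 + 300.0ms (3/4)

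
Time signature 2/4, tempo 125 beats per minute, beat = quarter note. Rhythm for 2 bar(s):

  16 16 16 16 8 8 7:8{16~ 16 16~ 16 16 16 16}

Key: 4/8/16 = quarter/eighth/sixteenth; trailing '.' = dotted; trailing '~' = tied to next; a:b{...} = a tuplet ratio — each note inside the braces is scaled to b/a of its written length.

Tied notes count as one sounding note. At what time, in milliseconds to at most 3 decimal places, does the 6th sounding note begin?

1. 0.0ms @ 0 + 120.0ms (1/4)
2. 120.0ms @ 1/4 + 120.0ms (1/4)
3. 240.0ms @ 1/2 + 120.0ms (1/4)
4. 360.0ms @ 3/4 + 120.0ms (1/4)
5. 480.0ms @ 1 + 240.0ms (1/2)
6. 720.0ms @ 3/2 + 240.0ms (1/2)
7. 960.0ms @ 2 + 274.286ms (4/7)
8. 1234.286ms @ 18/7 + 274.286ms (4/7)
9. 1508.571ms @ 22/7 + 137.143ms (2/7)
10. 1645.714ms @ 24/7 + 137.143ms (2/7)
11. 1782.857ms @ 26/7 + 137.143ms (2/7)

note 6 onset = 3/2b = 720.0ms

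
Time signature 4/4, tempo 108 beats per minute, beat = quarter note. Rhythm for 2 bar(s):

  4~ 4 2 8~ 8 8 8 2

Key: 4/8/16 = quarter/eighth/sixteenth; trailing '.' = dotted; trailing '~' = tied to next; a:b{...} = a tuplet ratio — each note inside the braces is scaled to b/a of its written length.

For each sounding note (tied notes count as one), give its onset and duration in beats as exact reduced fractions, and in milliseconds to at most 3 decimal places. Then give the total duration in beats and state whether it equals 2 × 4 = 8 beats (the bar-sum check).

1) 0.0ms=0b +1111.111ms=2b
2) 1111.111ms=2b +1111.111ms=2b
3) 2222.222ms=4b +555.556ms=1b
4) 2777.778ms=5b +277.778ms=1/2b
5) 3055.556ms=11/2b +277.778ms=1/2b
6) 3333.333ms=6b +1111.111ms=2b
Σ=8b of 8 (108bpm 4/4) — PASS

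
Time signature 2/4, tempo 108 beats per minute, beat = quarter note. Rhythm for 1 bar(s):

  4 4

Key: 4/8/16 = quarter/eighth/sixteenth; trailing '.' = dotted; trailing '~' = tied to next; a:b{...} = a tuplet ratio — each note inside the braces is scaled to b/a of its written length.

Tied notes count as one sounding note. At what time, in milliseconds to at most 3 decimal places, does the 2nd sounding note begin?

1. 0.0ms @ 0 + 555.556ms (1)
2. 555.556ms @ 1 + 555.556ms (1)

note 2 onset = 1b = 555.556ms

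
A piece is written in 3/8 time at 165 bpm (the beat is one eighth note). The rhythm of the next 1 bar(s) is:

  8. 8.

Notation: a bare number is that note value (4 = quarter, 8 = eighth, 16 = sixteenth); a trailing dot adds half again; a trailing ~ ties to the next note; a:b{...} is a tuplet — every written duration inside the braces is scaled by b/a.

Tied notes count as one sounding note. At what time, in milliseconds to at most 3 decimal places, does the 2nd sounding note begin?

note 2 onset = 3/2b = 545.455ms

1. 0.0ms @ 0 + 545.455ms (3/2)
2. 545.455ms @ 3/2 + 545.455ms (3/2)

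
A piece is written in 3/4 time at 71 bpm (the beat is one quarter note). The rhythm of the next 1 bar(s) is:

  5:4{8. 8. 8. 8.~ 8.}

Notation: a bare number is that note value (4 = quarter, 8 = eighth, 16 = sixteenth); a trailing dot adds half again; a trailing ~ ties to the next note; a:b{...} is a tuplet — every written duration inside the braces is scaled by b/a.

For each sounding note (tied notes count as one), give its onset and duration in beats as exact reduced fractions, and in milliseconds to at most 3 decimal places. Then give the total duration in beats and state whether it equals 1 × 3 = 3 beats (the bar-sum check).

1) 0.0ms=0b +507.042ms=3/5b
2) 507.042ms=3/5b +507.042ms=3/5b
3) 1014.085ms=6/5b +507.042ms=3/5b
4) 1521.127ms=9/5b +1014.085ms=6/5b
Σ=3b of 3 (71bpm 3/4) — PASS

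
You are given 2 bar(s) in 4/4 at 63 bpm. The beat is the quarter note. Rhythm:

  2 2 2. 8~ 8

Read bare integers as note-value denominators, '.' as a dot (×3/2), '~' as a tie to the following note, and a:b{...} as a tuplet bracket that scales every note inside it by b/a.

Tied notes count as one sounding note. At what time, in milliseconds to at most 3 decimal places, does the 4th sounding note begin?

1. 0.0ms @ 0 + 1904.762ms (2)
2. 1904.762ms @ 2 + 1904.762ms (2)
3. 3809.524ms @ 4 + 2857.143ms (3)
4. 6666.667ms @ 7 + 952.381ms (1)

note 4 onset = 7b = 6666.667ms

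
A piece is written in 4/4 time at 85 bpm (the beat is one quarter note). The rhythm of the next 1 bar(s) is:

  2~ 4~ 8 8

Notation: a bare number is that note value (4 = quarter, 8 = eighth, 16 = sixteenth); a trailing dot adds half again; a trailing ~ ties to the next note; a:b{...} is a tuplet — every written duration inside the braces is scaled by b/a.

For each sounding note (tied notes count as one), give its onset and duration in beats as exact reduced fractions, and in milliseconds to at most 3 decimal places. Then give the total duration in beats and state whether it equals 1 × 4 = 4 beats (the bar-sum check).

1) 0.0ms=0b +2470.588ms=7/2b
2) 2470.588ms=7/2b +352.941ms=1/2b
Σ=4b of 4 (85bpm 4/4) — PASS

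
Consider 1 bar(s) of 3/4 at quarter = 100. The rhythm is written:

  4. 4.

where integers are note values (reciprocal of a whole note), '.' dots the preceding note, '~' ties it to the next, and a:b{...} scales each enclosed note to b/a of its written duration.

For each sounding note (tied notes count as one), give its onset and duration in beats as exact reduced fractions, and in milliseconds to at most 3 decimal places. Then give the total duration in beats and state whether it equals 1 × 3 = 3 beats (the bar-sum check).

1) 0.0ms=0b +900.0ms=3/2b
2) 900.0ms=3/2b +900.0ms=3/2b
Σ=3b of 3 (100bpm 3/4) — PASS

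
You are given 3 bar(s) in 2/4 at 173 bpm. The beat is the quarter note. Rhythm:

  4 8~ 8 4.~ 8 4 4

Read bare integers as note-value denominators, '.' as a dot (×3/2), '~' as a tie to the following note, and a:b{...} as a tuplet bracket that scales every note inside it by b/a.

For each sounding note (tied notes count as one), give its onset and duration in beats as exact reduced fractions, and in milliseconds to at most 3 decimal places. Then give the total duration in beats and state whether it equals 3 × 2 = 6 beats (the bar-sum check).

1) 0.0ms=0b +346.821ms=1b
2) 346.821ms=1b +346.821ms=1b
3) 693.642ms=2b +693.642ms=2b
4) 1387.283ms=4b +346.821ms=1b
5) 1734.104ms=5b +346.821ms=1b
Σ=6b of 6 (173bpm 2/4) — PASS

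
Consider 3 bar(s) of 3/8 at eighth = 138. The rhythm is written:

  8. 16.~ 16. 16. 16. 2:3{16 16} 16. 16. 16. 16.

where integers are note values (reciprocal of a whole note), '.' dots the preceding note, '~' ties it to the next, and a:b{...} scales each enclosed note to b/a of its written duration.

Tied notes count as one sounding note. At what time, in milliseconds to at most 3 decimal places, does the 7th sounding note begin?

1. 0.0ms @ 0 + 652.174ms (3/2)
2. 652.174ms @ 3/2 + 652.174ms (3/2)
3. 1304.348ms @ 3 + 326.087ms (3/4)
4. 1630.435ms @ 15/4 + 326.087ms (3/4)
5. 1956.522ms @ 9/2 + 326.087ms (3/4)
6. 2282.609ms @ 21/4 + 326.087ms (3/4)
7. 2608.696ms @ 6 + 326.087ms (3/4)
8. 2934.783ms @ 27/4 + 326.087ms (3/4)
9. 3260.87ms @ 15/2 + 326.087ms (3/4)
10. 3586.957ms @ 33/4 + 326.087ms (3/4)

note 7 onset = 6b = 2608.696ms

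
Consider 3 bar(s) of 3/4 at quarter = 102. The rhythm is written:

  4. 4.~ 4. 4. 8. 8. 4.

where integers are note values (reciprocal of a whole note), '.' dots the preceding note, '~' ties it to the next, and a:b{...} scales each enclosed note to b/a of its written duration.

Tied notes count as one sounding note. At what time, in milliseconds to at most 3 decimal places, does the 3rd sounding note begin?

1. 0.0ms @ 0 + 882.353ms (3/2)
2. 882.353ms @ 3/2 + 1764.706ms (3)
3. 2647.059ms @ 9/2 + 882.353ms (3/2)
4. 3529.412ms @ 6 + 441.176ms (3/4)
5. 3970.588ms @ 27/4 + 441.176ms (3/4)
6. 4411.765ms @ 15/2 + 882.353ms (3/2)

note 3 onset = 9/2b = 2647.059ms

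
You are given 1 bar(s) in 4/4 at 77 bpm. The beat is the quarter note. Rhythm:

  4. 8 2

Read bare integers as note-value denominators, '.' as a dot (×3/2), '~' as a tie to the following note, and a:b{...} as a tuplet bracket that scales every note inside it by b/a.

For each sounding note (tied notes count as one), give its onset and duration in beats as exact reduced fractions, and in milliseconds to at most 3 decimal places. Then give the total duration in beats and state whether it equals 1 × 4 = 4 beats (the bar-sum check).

1) 0.0ms=0b +1168.831ms=3/2b
2) 1168.831ms=3/2b +389.61ms=1/2b
3) 1558.442ms=2b +1558.442ms=2b
Σ=4b of 4 (77bpm 4/4) — PASS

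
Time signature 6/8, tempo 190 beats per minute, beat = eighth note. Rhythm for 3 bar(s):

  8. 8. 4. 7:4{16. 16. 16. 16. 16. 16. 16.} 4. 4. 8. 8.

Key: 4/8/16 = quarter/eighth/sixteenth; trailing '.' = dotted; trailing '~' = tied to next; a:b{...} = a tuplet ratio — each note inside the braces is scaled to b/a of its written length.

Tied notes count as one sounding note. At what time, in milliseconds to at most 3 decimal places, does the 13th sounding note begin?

1. 0.0ms @ 0 + 473.684ms (3/2)
2. 473.684ms @ 3/2 + 473.684ms (3/2)
3. 947.368ms @ 3 + 947.368ms (3)
4. 1894.737ms @ 6 + 135.338ms (3/7)
5. 2030.075ms @ 45/7 + 135.338ms (3/7)
6. 2165.414ms @ 48/7 + 135.338ms (3/7)
7. 2300.752ms @ 51/7 + 135.338ms (3/7)
8. 2436.09ms @ 54/7 + 135.338ms (3/7)
9. 2571.429ms @ 57/7 + 135.338ms (3/7)
10. 2706.767ms @ 60/7 + 135.338ms (3/7)
11. 2842.105ms @ 9 + 947.368ms (3)
12. 3789.474ms @ 12 + 947.368ms (3)
13. 4736.842ms @ 15 + 473.684ms (3/2)
14. 5210.526ms @ 33/2 + 473.684ms (3/2)

note 13 onset = 15b = 4736.842ms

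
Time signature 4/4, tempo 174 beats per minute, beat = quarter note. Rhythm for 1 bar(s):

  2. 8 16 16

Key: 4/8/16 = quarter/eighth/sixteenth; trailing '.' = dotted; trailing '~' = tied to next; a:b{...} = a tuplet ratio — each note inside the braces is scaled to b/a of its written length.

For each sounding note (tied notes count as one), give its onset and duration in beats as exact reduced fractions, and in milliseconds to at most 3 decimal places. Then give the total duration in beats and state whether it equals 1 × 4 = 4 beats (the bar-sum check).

1) 0.0ms=0b +1034.483ms=3b
2) 1034.483ms=3b +172.414ms=1/2b
3) 1206.897ms=7/2b +86.207ms=1/4b
4) 1293.103ms=15/4b +86.207ms=1/4b
Σ=4b of 4 (174bpm 4/4) — PASS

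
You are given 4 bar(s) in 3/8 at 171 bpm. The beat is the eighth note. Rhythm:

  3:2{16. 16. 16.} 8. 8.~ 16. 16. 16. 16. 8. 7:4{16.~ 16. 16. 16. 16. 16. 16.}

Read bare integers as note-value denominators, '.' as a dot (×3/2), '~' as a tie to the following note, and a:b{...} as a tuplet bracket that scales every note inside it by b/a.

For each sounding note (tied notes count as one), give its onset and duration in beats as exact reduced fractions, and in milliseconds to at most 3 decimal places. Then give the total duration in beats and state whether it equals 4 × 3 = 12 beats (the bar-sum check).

1) 0.0ms=0b +175.439ms=1/2b
2) 175.439ms=1/2b +175.439ms=1/2b
3) 350.877ms=1b +175.439ms=1/2b
4) 526.316ms=3/2b +526.316ms=3/2b
5) 1052.632ms=3b +789.474ms=9/4b
6) 1842.105ms=21/4b +263.158ms=3/4b
7) 2105.263ms=6b +263.158ms=3/4b
8) 2368.421ms=27/4b +263.158ms=3/4b
9) 2631.579ms=15/2b +526.316ms=3/2b
10) 3157.895ms=9b +300.752ms=6/7b
11) 3458.647ms=69/7b +150.376ms=3/7b
12) 3609.023ms=72/7b +150.376ms=3/7b
13) 3759.398ms=75/7b +150.376ms=3/7b
14) 3909.774ms=78/7b +150.376ms=3/7b
15) 4060.15ms=81/7b +150.376ms=3/7b
Σ=12b of 12 (171bpm 3/8) — PASS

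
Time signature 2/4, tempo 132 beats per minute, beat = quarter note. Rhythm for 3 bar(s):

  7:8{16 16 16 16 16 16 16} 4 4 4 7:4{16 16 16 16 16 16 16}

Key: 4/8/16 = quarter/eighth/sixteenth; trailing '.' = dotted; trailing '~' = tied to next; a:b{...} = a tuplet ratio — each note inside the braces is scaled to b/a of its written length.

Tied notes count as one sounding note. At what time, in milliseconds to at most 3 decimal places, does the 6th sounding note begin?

note 6 onset = 10/7b = 649.351ms

1. 0.0ms @ 0 + 129.87ms (2/7)
2. 129.87ms @ 2/7 + 129.87ms (2/7)
3. 259.74ms @ 4/7 + 129.87ms (2/7)
4. 389.61ms @ 6/7 + 129.87ms (2/7)
5. 519.481ms @ 8/7 + 129.87ms (2/7)
6. 649.351ms @ 10/7 + 129.87ms (2/7)
7. 779.221ms @ 12/7 + 129.87ms (2/7)
8. 909.091ms @ 2 + 454.545ms (1)
9. 1363.636ms @ 3 + 454.545ms (1)
10. 1818.182ms @ 4 + 454.545ms (1)
11. 2272.727ms @ 5 + 64.935ms (1/7)
12. 2337.662ms @ 36/7 + 64.935ms (1/7)
13. 2402.597ms @ 37/7 + 64.935ms (1/7)
14. 2467.532ms @ 38/7 + 64.935ms (1/7)
15. 2532.468ms @ 39/7 + 64.935ms (1/7)
16. 2597.403ms @ 40/7 + 64.935ms (1/7)
17. 2662.338ms @ 41/7 + 64.935ms (1/7)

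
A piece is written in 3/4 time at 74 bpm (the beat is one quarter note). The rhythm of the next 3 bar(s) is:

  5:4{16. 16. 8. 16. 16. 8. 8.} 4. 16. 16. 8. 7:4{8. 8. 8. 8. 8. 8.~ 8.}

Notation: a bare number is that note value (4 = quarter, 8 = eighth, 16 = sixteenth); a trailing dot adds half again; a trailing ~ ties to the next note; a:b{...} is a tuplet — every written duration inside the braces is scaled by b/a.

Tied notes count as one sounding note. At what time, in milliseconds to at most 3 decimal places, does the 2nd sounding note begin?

1. 0.0ms @ 0 + 243.243ms (3/10)
2. 243.243ms @ 3/10 + 243.243ms (3/10)
3. 486.486ms @ 3/5 + 486.486ms (3/5)
4. 972.973ms @ 6/5 + 243.243ms (3/10)
5. 1216.216ms @ 3/2 + 243.243ms (3/10)
6. 1459.459ms @ 9/5 + 486.486ms (3/5)
7. 1945.946ms @ 12/5 + 486.486ms (3/5)
8. 2432.432ms @ 3 + 1216.216ms (3/2)
9. 3648.649ms @ 9/2 + 304.054ms (3/8)
10. 3952.703ms @ 39/8 + 304.054ms (3/8)
11. 4256.757ms @ 21/4 + 608.108ms (3/4)
12. 4864.865ms @ 6 + 347.49ms (3/7)
13. 5212.355ms @ 45/7 + 347.49ms (3/7)
14. 5559.846ms @ 48/7 + 347.49ms (3/7)
15. 5907.336ms @ 51/7 + 347.49ms (3/7)
16. 6254.826ms @ 54/7 + 347.49ms (3/7)
17. 6602.317ms @ 57/7 + 694.981ms (6/7)

note 2 onset = 3/10b = 243.243ms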